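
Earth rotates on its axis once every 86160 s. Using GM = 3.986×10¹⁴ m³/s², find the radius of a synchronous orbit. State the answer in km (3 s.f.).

r_sync ≈ 42200 km

A synchronous orbit has period T, so by Kepler's third law a = (μT²/4π²)^(1/3).
μT²/4π² = 3.986×10¹⁴ × (8.616×10⁴)² / 39.48 = 7.495×10²² m³.
a = 4.216×10⁷ m = 42163 km.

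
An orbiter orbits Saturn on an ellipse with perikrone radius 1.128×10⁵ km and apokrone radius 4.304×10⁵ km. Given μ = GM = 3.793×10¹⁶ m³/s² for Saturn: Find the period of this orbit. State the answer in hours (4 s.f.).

Semi-major axis a = (r_p + r_a)/2 = (1.1280×10⁵ + 4.3040×10⁵)/2 = 2.7160×10⁵ km = 2.716×10⁸ m.
By Kepler's third law T = 2π√(a³/μ) = 2π × 2.298×10⁴ = 1.444×10⁵ s.
= 40.11 hours.

T ≈ 40.11 hours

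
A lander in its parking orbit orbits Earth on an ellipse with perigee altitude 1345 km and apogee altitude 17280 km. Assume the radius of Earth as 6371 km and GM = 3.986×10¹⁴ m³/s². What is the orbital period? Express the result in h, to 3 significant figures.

T ≈ 5.43 h

r_p = 6371 + 1345 = 7716.0 km = 7.7160×10⁶ m.
r_a = 6371 + 17280 = 23651 km = 2.3651×10⁷ m.
Semi-major axis a = (r_p + r_a)/2 = (7716.0 + 23651)/2 = 15684 km = 1.568×10⁷ m.
By Kepler's third law T = 2π√(a³/μ) = 2π × 3.111×10³ = 1.955×10⁴ s.
= 5.430 h.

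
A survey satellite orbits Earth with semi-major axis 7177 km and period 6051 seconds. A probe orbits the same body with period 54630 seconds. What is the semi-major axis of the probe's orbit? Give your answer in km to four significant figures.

Kepler's third law: a³ ∝ T², so a₂ = a₁ (T₂/T₁)^(2/3).
T₂/T₁ = 9.028, (T₂/T₁)^(2/3) = 4.336.
a₂ = 7177 × 4.336 = 31120 km.

a₂ ≈ 31120 km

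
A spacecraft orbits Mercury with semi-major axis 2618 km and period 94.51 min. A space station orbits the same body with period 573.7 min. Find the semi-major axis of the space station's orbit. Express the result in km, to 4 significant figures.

a₂ ≈ 8712 km

Kepler's third law: a³ ∝ T², so a₂ = a₁ (T₂/T₁)^(2/3).
T₂/T₁ = 6.070, (T₂/T₁)^(2/3) = 3.328.
a₂ = 2618 × 3.328 = 8712 km.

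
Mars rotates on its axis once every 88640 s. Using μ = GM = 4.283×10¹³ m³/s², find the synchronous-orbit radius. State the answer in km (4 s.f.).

A synchronous orbit has period T, so by Kepler's third law a = (μT²/4π²)^(1/3).
μT²/4π² = 4.283×10¹³ × (8.864×10⁴)² / 39.48 = 8.524×10²¹ m³.
a = 2.043×10⁷ m = 20428 km.

r_sync ≈ 20430 km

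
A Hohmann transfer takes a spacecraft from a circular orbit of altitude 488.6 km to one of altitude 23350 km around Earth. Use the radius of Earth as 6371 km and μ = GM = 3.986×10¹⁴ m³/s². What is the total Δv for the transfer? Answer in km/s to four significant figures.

r₁ = 6371 + 488.6 = 6859.6 km = 6.8596×10⁶ m.
r₂ = 6371 + 23350 = 29721 km = 2.9721×10⁷ m.
Transfer ellipse a_t = (r₁ + r₂)/2 = 1.829×10⁷ m.
At r₁: circular v_c1 = √(μ/r₁) = 7623 m/s; transfer-perigee v_p = √[μ(2/r₁ − 1/a_t)] = 9717 m/s.
Δv₁ = v_p − v_c1 = 2094 m/s.
At r₂: circular v_c2 = √(μ/r₂) = 3662 m/s; transfer-apogee v_a = √[μ(2/r₂ − 1/a_t)] = 2243 m/s.
Δv₂ = v_c2 − v_a = 1419 m/s.
Total Δv = Δv₁ + Δv₂ = 3514 m/s = 3.514 km/s.

Δv_total ≈ 3.514 km/s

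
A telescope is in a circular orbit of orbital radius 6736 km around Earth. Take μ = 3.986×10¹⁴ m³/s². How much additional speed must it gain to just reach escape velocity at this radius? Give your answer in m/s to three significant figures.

Δv ≈ 3190 m/s

r = 6736 km = 6.736×10⁶ m.
Circular speed v_c = √(μ/r) = 7693 m/s.
Escape speed v_esc = √(2μ/r) = √2 × v_c = 10880 m/s.
Δv = v_esc − v_c = 3186 m/s.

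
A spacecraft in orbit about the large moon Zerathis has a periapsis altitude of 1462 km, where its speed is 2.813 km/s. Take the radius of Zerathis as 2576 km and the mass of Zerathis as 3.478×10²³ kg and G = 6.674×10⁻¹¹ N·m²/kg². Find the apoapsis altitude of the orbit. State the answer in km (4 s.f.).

apoapsis altitude ≈ 6340 km

μ = GM = 6.674×10⁻¹¹ × 3.478×10²³ = 2.321×10¹³ m³/s².
r_p = 2576 + 1462 = 4038.0 km = 4.038×10⁶ m.
Specific energy ε = v²/2 − μ/r = -1.792×10⁶ J/kg, so a = −μ/(2ε) = 6.477×10⁶ m.
The apsides satisfy r_p + r_a = 2a, so the apoapsis radius is 2a − r_p = 8.916×10⁶ m = 8915.6 km.
Apoapsis altitude = 8915.6 − 2576 = 6339.6 km.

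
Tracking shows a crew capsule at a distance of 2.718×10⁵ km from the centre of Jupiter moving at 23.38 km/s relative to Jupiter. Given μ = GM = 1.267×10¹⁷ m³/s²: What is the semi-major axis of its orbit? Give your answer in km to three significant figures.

r = 2.718×10⁸ m.
Vis-viva rearranged: 1/a = 2/r − v²/μ = 7.358×10⁻⁹ − 4.314×10⁻⁹ = 3.044×10⁻⁹ m⁻¹.
a = 3.285×10⁸ m = 3.2851×10⁵ km.

a ≈ 3.29×10⁵ km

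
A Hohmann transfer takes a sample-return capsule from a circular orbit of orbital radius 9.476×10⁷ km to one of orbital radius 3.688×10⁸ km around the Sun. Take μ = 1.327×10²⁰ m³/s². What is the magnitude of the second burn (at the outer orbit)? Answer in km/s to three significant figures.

r₁ = 9.476×10⁷ km = 9.476×10¹⁰ m.
r₂ = 3.688×10⁸ km = 3.688×10¹¹ m.
Transfer ellipse a_t = (r₁ + r₂)/2 = 2.318×10¹¹ m.
At r₁: circular v_c1 = √(μ/r₁) = 37420 m/s; transfer-perihelion v_p = √[μ(2/r₁ − 1/a_t)] = 47200 m/s.
At r₂: circular v_c2 = √(μ/r₂) = 18970 m/s; transfer-aphelion v_a = √[μ(2/r₂ − 1/a_t)] = 12130 m/s.
Δv₂ = v_c2 − v_a = 6840 m/s.
= 6.840 km/s.

Δv ≈ 6.84 km/s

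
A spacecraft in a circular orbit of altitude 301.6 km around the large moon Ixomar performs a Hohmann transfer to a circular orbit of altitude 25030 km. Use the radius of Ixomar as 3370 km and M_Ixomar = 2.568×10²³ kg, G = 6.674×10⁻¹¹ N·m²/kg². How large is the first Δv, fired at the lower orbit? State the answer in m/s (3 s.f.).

Δv ≈ 715 m/s

μ = GM = 6.674×10⁻¹¹ × 2.568×10²³ = 1.714×10¹³ m³/s².
r₁ = 3370 + 301.6 = 3671.6 km = 3.6716×10⁶ m.
r₂ = 3370 + 25030 = 28400 km = 2.8400×10⁷ m.
Transfer ellipse a_t = (r₁ + r₂)/2 = 1.604×10⁷ m.
At r₁: circular v_c1 = √(μ/r₁) = 2161 m/s; transfer-periapsis v_p = √[μ(2/r₁ − 1/a_t)] = 2875 m/s.
Δv₁ = v_p − v_c1 = 714.7 m/s.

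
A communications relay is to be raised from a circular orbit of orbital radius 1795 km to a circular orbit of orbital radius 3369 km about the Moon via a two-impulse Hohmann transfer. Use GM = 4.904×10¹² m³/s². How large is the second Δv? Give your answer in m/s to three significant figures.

Δv ≈ 201 m/s

r₁ = 1795 km = 1.795×10⁶ m.
r₂ = 3369 km = 3.369×10⁶ m.
Transfer ellipse a_t = (r₁ + r₂)/2 = 2.582×10⁶ m.
At r₁: circular v_c1 = √(μ/r₁) = 1653 m/s; transfer-perilune v_p = √[μ(2/r₁ − 1/a_t)] = 1888 m/s.
At r₂: circular v_c2 = √(μ/r₂) = 1206 m/s; transfer-apolune v_a = √[μ(2/r₂ − 1/a_t)] = 1006 m/s.
Δv₂ = v_c2 − v_a = 200.5 m/s.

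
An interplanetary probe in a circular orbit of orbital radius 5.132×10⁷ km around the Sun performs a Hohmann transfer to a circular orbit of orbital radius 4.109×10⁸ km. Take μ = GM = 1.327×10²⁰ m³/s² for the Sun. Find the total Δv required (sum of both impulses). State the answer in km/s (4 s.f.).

Δv_total ≈ 26.46 km/s

r₁ = 5.132×10⁷ km = 5.132×10¹⁰ m.
r₂ = 4.109×10⁸ km = 4.109×10¹¹ m.
Transfer ellipse a_t = (r₁ + r₂)/2 = 2.311×10¹¹ m.
At r₁: circular v_c1 = √(μ/r₁) = 50850 m/s; transfer-perihelion v_p = √[μ(2/r₁ − 1/a_t)] = 67800 m/s.
Δv₁ = v_p − v_c1 = 16950 m/s.
At r₂: circular v_c2 = √(μ/r₂) = 17970 m/s; transfer-aphelion v_a = √[μ(2/r₂ − 1/a_t)] = 8468 m/s.
Δv₂ = v_c2 − v_a = 9502 m/s.
Total Δv = Δv₁ + Δv₂ = 26460 m/s = 26.46 km/s.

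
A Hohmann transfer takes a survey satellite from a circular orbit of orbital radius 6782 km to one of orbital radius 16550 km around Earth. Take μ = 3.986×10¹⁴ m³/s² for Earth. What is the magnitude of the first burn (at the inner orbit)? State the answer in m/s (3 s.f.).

Δv ≈ 1460 m/s

r₁ = 6782 km = 6.782×10⁶ m.
r₂ = 16550 km = 1.655×10⁷ m.
Transfer ellipse a_t = (r₁ + r₂)/2 = 1.167×10⁷ m.
At r₁: circular v_c1 = √(μ/r₁) = 7666 m/s; transfer-perigee v_p = √[μ(2/r₁ − 1/a_t)] = 9131 m/s.
Δv₁ = v_p − v_c1 = 1465 m/s.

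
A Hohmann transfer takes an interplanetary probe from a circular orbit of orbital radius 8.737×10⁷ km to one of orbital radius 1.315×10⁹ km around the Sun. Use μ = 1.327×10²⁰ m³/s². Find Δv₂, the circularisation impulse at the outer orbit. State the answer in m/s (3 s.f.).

r₁ = 8.737×10⁷ km = 8.737×10¹⁰ m.
r₂ = 1.315×10⁹ km = 1.315×10¹² m.
Transfer ellipse a_t = (r₁ + r₂)/2 = 7.012×10¹¹ m.
At r₁: circular v_c1 = √(μ/r₁) = 38970 m/s; transfer-perihelion v_p = √[μ(2/r₁ − 1/a_t)] = 53370 m/s.
At r₂: circular v_c2 = √(μ/r₂) = 10050 m/s; transfer-aphelion v_a = √[μ(2/r₂ − 1/a_t)] = 3546 m/s.
Δv₂ = v_c2 − v_a = 6500 m/s.

Δv ≈ 6500 m/s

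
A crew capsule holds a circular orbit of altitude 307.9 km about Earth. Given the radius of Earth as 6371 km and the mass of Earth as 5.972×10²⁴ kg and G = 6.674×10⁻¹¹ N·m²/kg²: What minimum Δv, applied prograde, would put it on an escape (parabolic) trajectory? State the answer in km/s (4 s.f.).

Δv ≈ 3.200 km/s

μ = GM = 6.674×10⁻¹¹ × 5.972×10²⁴ = 3.986×10¹⁴ m³/s².
r = 6371 + 307.9 = 6678.9 km = 6.6789×10⁶ m.
Circular speed v_c = √(μ/r) = 7725 m/s.
Escape speed v_esc = √(2μ/r) = √2 × v_c = 10920 m/s.
Δv = v_esc − v_c = 3200 m/s = 3.200 km/s.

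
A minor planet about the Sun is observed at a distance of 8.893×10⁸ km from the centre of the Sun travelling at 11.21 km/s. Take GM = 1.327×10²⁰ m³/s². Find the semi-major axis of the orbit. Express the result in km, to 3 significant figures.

a ≈ 7.68×10⁸ km

r = 8.893×10¹¹ m.
Specific orbital energy ε = v²/2 − μ/r = (11210)²/2 − 1.327×10²⁰/8.893×10¹¹ = -8.639×10⁷ J/kg.
Since ε = −μ/(2a), a = −μ/(2ε) = 7.681×10¹¹ m = 7.6806×10⁸ km.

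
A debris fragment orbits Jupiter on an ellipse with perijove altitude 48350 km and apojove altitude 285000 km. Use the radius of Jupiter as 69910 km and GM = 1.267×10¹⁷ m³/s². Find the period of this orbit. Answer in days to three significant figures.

r_p = 69910 + 48350 = 118260 km = 1.1826×10⁸ m.
r_a = 69910 + 285000 = 354910 km = 3.5491×10⁸ m.
Semi-major axis a = (r_p + r_a)/2 = (1.1826×10⁵ + 3.5491×10⁵)/2 = 2.3658×10⁵ km = 2.366×10⁸ m.
By Kepler's third law T = 2π√(a³/μ) = 2π × 1.022×10⁴ = 6.424×10⁴ s.
= 0.7435 days.

T ≈ 0.743 days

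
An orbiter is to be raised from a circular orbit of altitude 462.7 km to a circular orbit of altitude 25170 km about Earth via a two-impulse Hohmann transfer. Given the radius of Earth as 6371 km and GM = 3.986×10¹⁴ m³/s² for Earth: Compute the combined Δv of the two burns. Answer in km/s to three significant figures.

r₁ = 6371 + 462.7 = 6833.7 km = 6.8337×10⁶ m.
r₂ = 6371 + 25170 = 31541 km = 3.1541×10⁷ m.
Transfer ellipse a_t = (r₁ + r₂)/2 = 1.919×10⁷ m.
At r₁: circular v_c1 = √(μ/r₁) = 7637 m/s; transfer-perigee v_p = √[μ(2/r₁ − 1/a_t)] = 9792 m/s.
Δv₁ = v_p − v_c1 = 2155 m/s.
At r₂: circular v_c2 = √(μ/r₂) = 3555 m/s; transfer-apogee v_a = √[μ(2/r₂ − 1/a_t)] = 2122 m/s.
Δv₂ = v_c2 − v_a = 1433 m/s.
Total Δv = Δv₁ + Δv₂ = 3588 m/s = 3.588 km/s.

Δv_total ≈ 3.59 km/s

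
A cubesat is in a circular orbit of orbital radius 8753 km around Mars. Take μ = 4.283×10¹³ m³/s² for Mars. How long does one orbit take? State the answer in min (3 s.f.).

r = 8753 km = 8.753×10⁶ m.
Kepler's third law: T = 2π√(r³/μ) = 2π√((8.753×10⁶)³ / 4.283×10¹³).
r³/μ = 1.566×10⁷ s², so T = 2π × 3.957×10³ = 2.486×10⁴ s.
Converting: 2.486×10⁴ s ÷ 60.00 = 414.4 min.

T ≈ 414 min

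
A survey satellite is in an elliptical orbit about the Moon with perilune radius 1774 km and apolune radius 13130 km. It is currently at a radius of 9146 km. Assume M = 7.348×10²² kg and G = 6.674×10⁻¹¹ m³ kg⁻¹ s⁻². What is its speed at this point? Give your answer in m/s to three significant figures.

μ = GM = 6.674×10⁻¹¹ × 7.348×10²² = 4.904×10¹² m³/s².
Semi-major axis a = (r_p + r_a)/2 = 7452.0 km = 7.452×10⁶ m.
Vis-viva: v² = μ(2/r − 1/a) = 4.904×10¹² × (2.187×10⁻⁷ − 1.342×10⁻⁷) = 4.143×10⁵ m²/s².
v = 643.7 m/s.

v ≈ 644 m/s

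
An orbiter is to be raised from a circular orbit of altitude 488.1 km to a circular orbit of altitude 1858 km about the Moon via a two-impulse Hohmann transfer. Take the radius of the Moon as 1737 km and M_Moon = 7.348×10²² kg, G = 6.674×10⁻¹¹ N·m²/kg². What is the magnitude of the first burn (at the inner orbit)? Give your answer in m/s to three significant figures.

μ = GM = 6.674×10⁻¹¹ × 7.348×10²² = 4.904×10¹² m³/s².
r₁ = 1737 + 488.1 = 2225.1 km = 2.2251×10⁶ m.
r₂ = 1737 + 1858 = 3595.0 km = 3.5950×10⁶ m.
Transfer ellipse a_t = (r₁ + r₂)/2 = 2.910×10⁶ m.
At r₁: circular v_c1 = √(μ/r₁) = 1485 m/s; transfer-perilune v_p = √[μ(2/r₁ − 1/a_t)] = 1650 m/s.
Δv₁ = v_p − v_c1 = 165.5 m/s.

Δv ≈ 165 m/s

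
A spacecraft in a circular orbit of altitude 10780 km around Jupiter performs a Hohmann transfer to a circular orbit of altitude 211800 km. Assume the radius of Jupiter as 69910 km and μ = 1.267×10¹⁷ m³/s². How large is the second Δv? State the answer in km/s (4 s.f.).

r₁ = 69910 + 10780 = 80690 km = 8.0690×10⁷ m.
r₂ = 69910 + 211800 = 281710 km = 2.8171×10⁸ m.
Transfer ellipse a_t = (r₁ + r₂)/2 = 1.812×10⁸ m.
At r₁: circular v_c1 = √(μ/r₁) = 39630 m/s; transfer-perijove v_p = √[μ(2/r₁ − 1/a_t)] = 49410 m/s.
At r₂: circular v_c2 = √(μ/r₂) = 21210 m/s; transfer-apojove v_a = √[μ(2/r₂ − 1/a_t)] = 14150 m/s.
Δv₂ = v_c2 − v_a = 7055 m/s.
= 7.055 km/s.

Δv ≈ 7.055 km/s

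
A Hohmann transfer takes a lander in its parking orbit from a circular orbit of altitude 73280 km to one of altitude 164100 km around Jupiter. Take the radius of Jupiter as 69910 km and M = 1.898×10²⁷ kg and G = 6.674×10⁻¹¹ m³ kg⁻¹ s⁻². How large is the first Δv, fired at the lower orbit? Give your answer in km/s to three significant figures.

μ = GM = 6.674×10⁻¹¹ × 1.898×10²⁷ = 1.267×10¹⁷ m³/s².
r₁ = 69910 + 73280 = 143190 km = 1.4319×10⁸ m.
r₂ = 69910 + 164100 = 234010 km = 2.3401×10⁸ m.
Transfer ellipse a_t = (r₁ + r₂)/2 = 1.886×10⁸ m.
At r₁: circular v_c1 = √(μ/r₁) = 29740 m/s; transfer-perijove v_p = √[μ(2/r₁ − 1/a_t)] = 33130 m/s.
Δv₁ = v_p − v_c1 = 3388 m/s.
= 3.388 km/s.

Δv ≈ 3.39 km/s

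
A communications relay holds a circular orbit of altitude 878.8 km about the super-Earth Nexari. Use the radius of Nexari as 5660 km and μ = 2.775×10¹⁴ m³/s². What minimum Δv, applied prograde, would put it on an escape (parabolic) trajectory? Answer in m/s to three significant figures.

Δv ≈ 2700 m/s

r = 5660 + 878.8 = 6538.8 km = 6.5388×10⁶ m.
Circular speed v_c = √(μ/r) = 6515 m/s.
Escape speed v_esc = √(2μ/r) = √2 × v_c = 9213 m/s.
Δv = v_esc − v_c = 2698 m/s.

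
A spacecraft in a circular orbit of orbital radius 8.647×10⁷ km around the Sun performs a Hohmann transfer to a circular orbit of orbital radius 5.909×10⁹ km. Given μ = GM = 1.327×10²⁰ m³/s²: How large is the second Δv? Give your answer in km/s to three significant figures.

r₁ = 8.647×10⁷ km = 8.647×10¹⁰ m.
r₂ = 5.909×10⁹ km = 5.909×10¹² m.
Transfer ellipse a_t = (r₁ + r₂)/2 = 2.998×10¹² m.
At r₁: circular v_c1 = √(μ/r₁) = 39170 m/s; transfer-perihelion v_p = √[μ(2/r₁ − 1/a_t)] = 55000 m/s.
At r₂: circular v_c2 = √(μ/r₂) = 4739 m/s; transfer-aphelion v_a = √[μ(2/r₂ − 1/a_t)] = 804.8 m/s.
Δv₂ = v_c2 − v_a = 3934 m/s.
= 3.934 km/s.

Δv ≈ 3.93 km/s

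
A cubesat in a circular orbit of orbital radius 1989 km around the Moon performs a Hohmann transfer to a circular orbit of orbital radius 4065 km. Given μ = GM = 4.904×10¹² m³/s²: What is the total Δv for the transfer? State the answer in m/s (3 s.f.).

r₁ = 1989 km = 1.989×10⁶ m.
r₂ = 4065 km = 4.065×10⁶ m.
Transfer ellipse a_t = (r₁ + r₂)/2 = 3.027×10⁶ m.
At r₁: circular v_c1 = √(μ/r₁) = 1570 m/s; transfer-perilune v_p = √[μ(2/r₁ − 1/a_t)] = 1820 m/s.
Δv₁ = v_p − v_c1 = 249.4 m/s.
At r₂: circular v_c2 = √(μ/r₂) = 1098 m/s; transfer-apolune v_a = √[μ(2/r₂ − 1/a_t)] = 890.3 m/s.
Δv₂ = v_c2 − v_a = 208.0 m/s.
Total Δv = Δv₁ + Δv₂ = 457.4 m/s.

Δv_total ≈ 457 m/s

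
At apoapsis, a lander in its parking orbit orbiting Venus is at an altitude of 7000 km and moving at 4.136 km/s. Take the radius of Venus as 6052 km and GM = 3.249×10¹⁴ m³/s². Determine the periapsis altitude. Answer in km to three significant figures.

r_a = 6052 + 7000 = 13052 km = 1.305×10⁷ m.
Specific energy ε = v²/2 − μ/r = -1.634×10⁷ J/kg, so a = −μ/(2ε) = 9.942×10⁶ m.
The apsides satisfy r_p + r_a = 2a, so the periapsis radius is 2a − r_a = 6.832×10⁶ m = 6832.3 km.
Periapsis altitude = 6832.3 − 6052 = 780.34 km.

periapsis altitude ≈ 780 km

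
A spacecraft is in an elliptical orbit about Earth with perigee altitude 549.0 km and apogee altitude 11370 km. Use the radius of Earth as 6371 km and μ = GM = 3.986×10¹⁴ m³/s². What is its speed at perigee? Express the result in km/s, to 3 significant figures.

r_p = 6371 + 549.0 = 6920.0 km = 6.9200×10⁶ m.
r_a = 6371 + 11370 = 17741 km = 1.7741×10⁷ m.
Semi-major axis a = (r_p + r_a)/2 = 12330 km = 1.233×10⁷ m.
Vis-viva: v² = μ(2/r − 1/a) = 3.986×10¹⁴ × (2.890×10⁻⁷ − 8.110×10⁻⁸) = 8.288×10⁷ m²/s².
v = 9104 m/s = 9.104 km/s.

v ≈ 9.10 km/s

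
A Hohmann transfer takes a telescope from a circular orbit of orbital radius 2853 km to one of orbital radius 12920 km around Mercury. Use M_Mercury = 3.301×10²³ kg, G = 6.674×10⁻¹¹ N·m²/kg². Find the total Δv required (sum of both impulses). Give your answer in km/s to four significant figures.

Δv_total ≈ 1.298 km/s

μ = GM = 6.674×10⁻¹¹ × 3.301×10²³ = 2.203×10¹³ m³/s².
r₁ = 2853 km = 2.853×10⁶ m.
r₂ = 12920 km = 1.292×10⁷ m.
Transfer ellipse a_t = (r₁ + r₂)/2 = 7.886×10⁶ m.
At r₁: circular v_c1 = √(μ/r₁) = 2779 m/s; transfer-periherm v_p = √[μ(2/r₁ − 1/a_t)] = 3557 m/s.
Δv₁ = v_p − v_c1 = 777.9 m/s.
At r₂: circular v_c2 = √(μ/r₂) = 1306 m/s; transfer-apoherm v_a = √[μ(2/r₂ − 1/a_t)] = 785.4 m/s.
Δv₂ = v_c2 − v_a = 520.4 m/s.
Total Δv = Δv₁ + Δv₂ = 1298 m/s = 1.298 km/s.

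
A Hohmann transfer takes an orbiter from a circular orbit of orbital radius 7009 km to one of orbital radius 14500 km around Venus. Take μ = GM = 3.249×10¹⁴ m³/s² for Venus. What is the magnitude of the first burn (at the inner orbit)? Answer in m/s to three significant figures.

r₁ = 7009 km = 7.009×10⁶ m.
r₂ = 14500 km = 1.450×10⁷ m.
Transfer ellipse a_t = (r₁ + r₂)/2 = 1.075×10⁷ m.
At r₁: circular v_c1 = √(μ/r₁) = 6808 m/s; transfer-periapsis v_p = √[μ(2/r₁ − 1/a_t)] = 7906 m/s.
Δv₁ = v_p − v_c1 = 1097 m/s.

Δv ≈ 1100 m/s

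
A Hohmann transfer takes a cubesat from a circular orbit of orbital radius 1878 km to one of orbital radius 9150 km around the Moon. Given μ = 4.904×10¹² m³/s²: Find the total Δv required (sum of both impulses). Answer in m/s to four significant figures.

Δv_total ≈ 770.5 m/s

r₁ = 1878 km = 1.878×10⁶ m.
r₂ = 9150 km = 9.150×10⁶ m.
Transfer ellipse a_t = (r₁ + r₂)/2 = 5.514×10⁶ m.
At r₁: circular v_c1 = √(μ/r₁) = 1616 m/s; transfer-perilune v_p = √[μ(2/r₁ − 1/a_t)] = 2082 m/s.
Δv₁ = v_p − v_c1 = 465.7 m/s.
At r₂: circular v_c2 = √(μ/r₂) = 732.1 m/s; transfer-apolune v_a = √[μ(2/r₂ − 1/a_t)] = 427.2 m/s.
Δv₂ = v_c2 − v_a = 304.8 m/s.
Total Δv = Δv₁ + Δv₂ = 770.5 m/s.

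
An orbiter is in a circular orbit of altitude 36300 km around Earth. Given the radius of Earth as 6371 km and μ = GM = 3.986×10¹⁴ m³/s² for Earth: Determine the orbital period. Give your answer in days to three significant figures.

r = 6371 + 36300 = 42671 km = 4.2671×10⁷ m.
Kepler's third law: T = 2π√(r³/μ) = 2π√((4.267×10⁷)³ / 3.986×10¹⁴).
r³/μ = 1.949×10⁸ s², so T = 2π × 1.396×10⁴ = 8.772×10⁴ s.
Converting: 8.772×10⁴ s ÷ 86400 = 1.015 days.

T ≈ 1.02 days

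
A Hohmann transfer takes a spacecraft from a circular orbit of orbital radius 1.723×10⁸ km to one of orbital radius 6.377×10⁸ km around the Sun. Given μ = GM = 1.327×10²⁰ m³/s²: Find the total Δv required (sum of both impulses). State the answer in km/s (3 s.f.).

Δv_total ≈ 12.1 km/s

r₁ = 1.723×10⁸ km = 1.723×10¹¹ m.
r₂ = 6.377×10⁸ km = 6.377×10¹¹ m.
Transfer ellipse a_t = (r₁ + r₂)/2 = 4.050×10¹¹ m.
At r₁: circular v_c1 = √(μ/r₁) = 27750 m/s; transfer-perihelion v_p = √[μ(2/r₁ − 1/a_t)] = 34820 m/s.
Δv₁ = v_p − v_c1 = 7072 m/s.
At r₂: circular v_c2 = √(μ/r₂) = 14430 m/s; transfer-aphelion v_a = √[μ(2/r₂ − 1/a_t)] = 9409 m/s.
Δv₂ = v_c2 − v_a = 5016 m/s.
Total Δv = Δv₁ + Δv₂ = 12090 m/s = 12.09 km/s.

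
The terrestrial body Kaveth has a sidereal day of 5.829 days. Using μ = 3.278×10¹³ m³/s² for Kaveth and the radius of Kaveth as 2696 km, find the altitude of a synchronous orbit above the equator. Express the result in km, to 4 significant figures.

h_sync ≈ 56800 km

T = 5.829 days = 5.036×10⁵ s.
A synchronous orbit has period T, so by Kepler's third law a = (μT²/4π²)^(1/3).
μT²/4π² = 3.278×10¹³ × (5.036×10⁵)² / 39.48 = 2.106×10²³ m³.
a = 5.950×10⁷ m = 59496 km.
Altitude h = a − R = 59496 − 2696 = 56800 km.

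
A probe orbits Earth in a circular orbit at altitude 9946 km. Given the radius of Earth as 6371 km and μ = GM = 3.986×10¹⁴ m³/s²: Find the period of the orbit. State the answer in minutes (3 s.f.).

T ≈ 346 minutes

r = 6371 + 9946 = 16317 km = 1.6317×10⁷ m.
Kepler's third law: T = 2π√(r³/μ) = 2π√((1.632×10⁷)³ / 3.986×10¹⁴).
r³/μ = 1.090×10⁷ s², so T = 2π × 3.301×10³ = 2.074×10⁴ s.
Converting: 2.074×10⁴ s ÷ 60.00 = 345.7 minutes.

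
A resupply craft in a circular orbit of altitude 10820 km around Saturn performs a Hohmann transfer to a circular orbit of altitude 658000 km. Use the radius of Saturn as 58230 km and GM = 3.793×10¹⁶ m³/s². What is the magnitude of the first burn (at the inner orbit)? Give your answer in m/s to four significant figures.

Δv ≈ 8217 m/s

r₁ = 58230 + 10820 = 69050 km = 6.9050×10⁷ m.
r₂ = 58230 + 658000 = 716230 km = 7.1623×10⁸ m.
Transfer ellipse a_t = (r₁ + r₂)/2 = 3.926×10⁸ m.
At r₁: circular v_c1 = √(μ/r₁) = 23440 m/s; transfer-perikrone v_p = √[μ(2/r₁ − 1/a_t)] = 31650 m/s.
Δv₁ = v_p − v_c1 = 8217 m/s.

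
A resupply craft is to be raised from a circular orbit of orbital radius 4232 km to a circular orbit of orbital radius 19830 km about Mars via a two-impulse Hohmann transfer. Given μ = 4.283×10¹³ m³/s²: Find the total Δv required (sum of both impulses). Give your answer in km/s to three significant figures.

Δv_total ≈ 1.50 km/s

r₁ = 4232 km = 4.232×10⁶ m.
r₂ = 19830 km = 1.983×10⁷ m.
Transfer ellipse a_t = (r₁ + r₂)/2 = 1.203×10⁷ m.
At r₁: circular v_c1 = √(μ/r₁) = 3181 m/s; transfer-periapsis v_p = √[μ(2/r₁ − 1/a_t)] = 4084 m/s.
Δv₁ = v_p − v_c1 = 903.0 m/s.
At r₂: circular v_c2 = √(μ/r₂) = 1470 m/s; transfer-apoapsis v_a = √[μ(2/r₂ − 1/a_t)] = 871.6 m/s.
Δv₂ = v_c2 − v_a = 598.0 m/s.
Total Δv = Δv₁ + Δv₂ = 1501 m/s = 1.501 km/s.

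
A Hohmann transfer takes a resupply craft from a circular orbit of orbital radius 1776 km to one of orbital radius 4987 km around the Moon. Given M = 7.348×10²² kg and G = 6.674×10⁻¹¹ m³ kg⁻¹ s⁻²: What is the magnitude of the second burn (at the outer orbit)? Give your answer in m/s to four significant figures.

Δv ≈ 273.0 m/s

μ = GM = 6.674×10⁻¹¹ × 7.348×10²² = 4.904×10¹² m³/s².
r₁ = 1776 km = 1.776×10⁶ m.
r₂ = 4987 km = 4.987×10⁶ m.
Transfer ellipse a_t = (r₁ + r₂)/2 = 3.382×10⁶ m.
At r₁: circular v_c1 = √(μ/r₁) = 1662 m/s; transfer-perilune v_p = √[μ(2/r₁ − 1/a_t)] = 2018 m/s.
At r₂: circular v_c2 = √(μ/r₂) = 991.6 m/s; transfer-apolune v_a = √[μ(2/r₂ − 1/a_t)] = 718.7 m/s.
Δv₂ = v_c2 − v_a = 273.0 m/s.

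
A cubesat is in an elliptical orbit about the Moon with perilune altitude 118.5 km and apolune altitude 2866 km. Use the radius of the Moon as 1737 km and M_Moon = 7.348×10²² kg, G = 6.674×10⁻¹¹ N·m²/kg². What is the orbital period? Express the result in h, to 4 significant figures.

T ≈ 4.574 h

μ = GM = 6.674×10⁻¹¹ × 7.348×10²² = 4.904×10¹² m³/s².
r_p = 1737 + 118.5 = 1855.5 km = 1.8555×10⁶ m.
r_a = 1737 + 2866 = 4603.0 km = 4.6030×10⁶ m.
Semi-major axis a = (r_p + r_a)/2 = (1855.5 + 4603.0)/2 = 3229.2 km = 3.229×10⁶ m.
By Kepler's third law T = 2π√(a³/μ) = 2π × 2.620×10³ = 1.646×10⁴ s.
= 4.574 h.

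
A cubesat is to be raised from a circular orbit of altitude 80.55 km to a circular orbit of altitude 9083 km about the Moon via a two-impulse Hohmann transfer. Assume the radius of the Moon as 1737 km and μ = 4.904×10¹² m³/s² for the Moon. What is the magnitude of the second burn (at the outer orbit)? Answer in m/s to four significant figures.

r₁ = 1737 + 80.55 = 1817.5 km = 1.8176×10⁶ m.
r₂ = 1737 + 9083 = 10820 km = 1.0820×10⁷ m.
Transfer ellipse a_t = (r₁ + r₂)/2 = 6.319×10⁶ m.
At r₁: circular v_c1 = √(μ/r₁) = 1643 m/s; transfer-perilune v_p = √[μ(2/r₁ − 1/a_t)] = 2149 m/s.
At r₂: circular v_c2 = √(μ/r₂) = 673.2 m/s; transfer-apolune v_a = √[μ(2/r₂ − 1/a_t)] = 361.1 m/s.
Δv₂ = v_c2 − v_a = 312.2 m/s.

Δv ≈ 312.2 m/s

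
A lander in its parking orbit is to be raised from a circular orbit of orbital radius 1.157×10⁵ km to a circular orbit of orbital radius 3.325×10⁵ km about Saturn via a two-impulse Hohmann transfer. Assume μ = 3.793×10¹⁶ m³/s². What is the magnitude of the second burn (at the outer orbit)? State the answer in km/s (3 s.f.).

r₁ = 1.157×10⁵ km = 1.157×10⁸ m.
r₂ = 3.325×10⁵ km = 3.325×10⁸ m.
Transfer ellipse a_t = (r₁ + r₂)/2 = 2.241×10⁸ m.
At r₁: circular v_c1 = √(μ/r₁) = 18110 m/s; transfer-perikrone v_p = √[μ(2/r₁ − 1/a_t)] = 22050 m/s.
At r₂: circular v_c2 = √(μ/r₂) = 10680 m/s; transfer-apokrone v_a = √[μ(2/r₂ − 1/a_t)] = 7674 m/s.
Δv₂ = v_c2 − v_a = 3006 m/s.
= 3.006 km/s.

Δv ≈ 3.01 km/s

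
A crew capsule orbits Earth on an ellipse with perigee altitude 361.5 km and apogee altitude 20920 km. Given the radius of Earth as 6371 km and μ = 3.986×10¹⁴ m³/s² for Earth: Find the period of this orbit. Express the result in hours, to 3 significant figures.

r_p = 6371 + 361.5 = 6732.5 km = 6.7325×10⁶ m.
r_a = 6371 + 20920 = 27291 km = 2.7291×10⁷ m.
Semi-major axis a = (r_p + r_a)/2 = (6732.5 + 27291)/2 = 17012 km = 1.701×10⁷ m.
By Kepler's third law T = 2π√(a³/μ) = 2π × 3.514×10³ = 2.208×10⁴ s.
= 6.134 hours.

T ≈ 6.13 hours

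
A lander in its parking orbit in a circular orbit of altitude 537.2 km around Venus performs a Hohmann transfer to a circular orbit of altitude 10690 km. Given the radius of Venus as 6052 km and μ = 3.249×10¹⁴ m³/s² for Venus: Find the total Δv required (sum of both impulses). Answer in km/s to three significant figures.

r₁ = 6052 + 537.2 = 6589.2 km = 6.5892×10⁶ m.
r₂ = 6052 + 10690 = 16742 km = 1.6742×10⁷ m.
Transfer ellipse a_t = (r₁ + r₂)/2 = 1.167×10⁷ m.
At r₁: circular v_c1 = √(μ/r₁) = 7022 m/s; transfer-periapsis v_p = √[μ(2/r₁ − 1/a_t)] = 8412 m/s.
Δv₁ = v_p − v_c1 = 1390 m/s.
At r₂: circular v_c2 = √(μ/r₂) = 4405 m/s; transfer-apoapsis v_a = √[μ(2/r₂ − 1/a_t)] = 3311 m/s.
Δv₂ = v_c2 − v_a = 1094 m/s.
Total Δv = Δv₁ + Δv₂ = 2485 m/s = 2.485 km/s.

Δv_total ≈ 2.48 km/s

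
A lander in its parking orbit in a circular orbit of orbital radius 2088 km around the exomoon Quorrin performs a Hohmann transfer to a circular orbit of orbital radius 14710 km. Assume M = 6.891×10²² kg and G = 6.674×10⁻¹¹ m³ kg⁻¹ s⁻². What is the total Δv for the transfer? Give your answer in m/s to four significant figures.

Δv_total ≈ 760.3 m/s

μ = GM = 6.674×10⁻¹¹ × 6.891×10²² = 4.599×10¹² m³/s².
r₁ = 2088 km = 2.088×10⁶ m.
r₂ = 14710 km = 1.471×10⁷ m.
Transfer ellipse a_t = (r₁ + r₂)/2 = 8.399×10⁶ m.
At r₁: circular v_c1 = √(μ/r₁) = 1484 m/s; transfer-periapsis v_p = √[μ(2/r₁ − 1/a_t)] = 1964 m/s.
Δv₁ = v_p − v_c1 = 480.0 m/s.
At r₂: circular v_c2 = √(μ/r₂) = 559.1 m/s; transfer-apoapsis v_a = √[μ(2/r₂ − 1/a_t)] = 278.8 m/s.
Δv₂ = v_c2 − v_a = 280.4 m/s.
Total Δv = Δv₁ + Δv₂ = 760.3 m/s.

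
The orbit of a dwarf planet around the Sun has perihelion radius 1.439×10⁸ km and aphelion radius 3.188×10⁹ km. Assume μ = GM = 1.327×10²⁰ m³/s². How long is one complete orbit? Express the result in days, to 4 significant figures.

T ≈ 13570 days

Semi-major axis a = (r_p + r_a)/2 = (1.4390×10⁸ + 3.1880×10⁹)/2 = 1.6660×10⁹ km = 1.666×10¹² m.
By Kepler's third law T = 2π√(a³/μ) = 2π × 1.867×10⁸ = 1.173×10⁹ s.
= 13570 days.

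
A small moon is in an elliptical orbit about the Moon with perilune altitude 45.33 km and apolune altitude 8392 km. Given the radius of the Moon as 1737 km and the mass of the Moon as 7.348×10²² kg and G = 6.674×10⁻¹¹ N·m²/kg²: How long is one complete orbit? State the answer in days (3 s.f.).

μ = GM = 6.674×10⁻¹¹ × 7.348×10²² = 4.904×10¹² m³/s².
r_p = 1737 + 45.33 = 1782.3 km = 1.7823×10⁶ m.
r_a = 1737 + 8392 = 10129 km = 1.0129×10⁷ m.
Semi-major axis a = (r_p + r_a)/2 = (1782.3 + 10129)/2 = 5955.7 km = 5.956×10⁶ m.
By Kepler's third law T = 2π√(a³/μ) = 2π × 6.563×10³ = 4.124×10⁴ s.
= 0.4773 days.

T ≈ 0.477 days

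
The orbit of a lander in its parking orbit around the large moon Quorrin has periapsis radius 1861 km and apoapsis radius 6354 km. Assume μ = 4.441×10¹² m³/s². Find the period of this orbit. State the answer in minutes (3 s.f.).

T ≈ 414 minutes

Semi-major axis a = (r_p + r_a)/2 = (1861.0 + 6354.0)/2 = 4107.5 km = 4.108×10⁶ m.
By Kepler's third law T = 2π√(a³/μ) = 2π × 3.950×10³ = 2.482×10⁴ s.
= 413.7 minutes.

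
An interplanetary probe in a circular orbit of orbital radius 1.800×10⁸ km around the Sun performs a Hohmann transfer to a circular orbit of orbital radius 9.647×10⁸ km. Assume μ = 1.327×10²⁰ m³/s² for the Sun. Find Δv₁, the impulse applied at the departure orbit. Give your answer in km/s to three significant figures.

r₁ = 1.800×10⁸ km = 1.800×10¹¹ m.
r₂ = 9.647×10⁸ km = 9.647×10¹¹ m.
Transfer ellipse a_t = (r₁ + r₂)/2 = 5.724×10¹¹ m.
At r₁: circular v_c1 = √(μ/r₁) = 27150 m/s; transfer-perihelion v_p = √[μ(2/r₁ − 1/a_t)] = 35250 m/s.
Δv₁ = v_p − v_c1 = 8099 m/s.
= 8.099 km/s.

Δv ≈ 8.10 km/s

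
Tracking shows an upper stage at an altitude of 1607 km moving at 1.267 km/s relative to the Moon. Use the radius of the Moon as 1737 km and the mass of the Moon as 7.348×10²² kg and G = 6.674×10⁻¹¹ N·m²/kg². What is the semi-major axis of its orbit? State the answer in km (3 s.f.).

a ≈ 3690 km

μ = GM = 6.674×10⁻¹¹ × 7.348×10²² = 4.904×10¹² m³/s².
r = 1737 + 1607 = 3344.0 km = 3.344×10⁶ m.
Specific orbital energy ε = v²/2 − μ/r = (1267)²/2 − 4.904×10¹²/3.344×10⁶ = -6.639×10⁵ J/kg.
Since ε = −μ/(2a), a = −μ/(2ε) = 3.693×10⁶ m = 3693.5 km.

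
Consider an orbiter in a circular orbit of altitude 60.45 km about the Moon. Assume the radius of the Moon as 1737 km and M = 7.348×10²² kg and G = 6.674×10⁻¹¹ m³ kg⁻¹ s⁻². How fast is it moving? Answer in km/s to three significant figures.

v ≈ 1.65 km/s

μ = GM = 6.674×10⁻¹¹ × 7.348×10²² = 4.904×10¹² m³/s².
r = 1737 + 60.45 = 1797.5 km = 1.7974×10⁶ m.
For a circular orbit v = √(μ/r) = √(4.904×10¹² / 1.797×10⁶) = √(2.728×10⁶) = 1652 m/s.
That is 1.652 km/s.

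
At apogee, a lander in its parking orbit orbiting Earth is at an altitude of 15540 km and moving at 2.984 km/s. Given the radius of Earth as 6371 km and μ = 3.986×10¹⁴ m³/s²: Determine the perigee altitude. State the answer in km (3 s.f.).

r_a = 6371 + 15540 = 21911 km = 2.191×10⁷ m.
Specific energy ε = v²/2 − μ/r = -1.374×10⁷ J/kg, so a = −μ/(2ε) = 1.451×10⁷ m.
The apsides satisfy r_p + r_a = 2a, so the perigee radius is 2a − r_a = 7.100×10⁶ m = 7099.9 km.
Perigee altitude = 7099.9 − 6371 = 728.93 km.

perigee altitude ≈ 729 km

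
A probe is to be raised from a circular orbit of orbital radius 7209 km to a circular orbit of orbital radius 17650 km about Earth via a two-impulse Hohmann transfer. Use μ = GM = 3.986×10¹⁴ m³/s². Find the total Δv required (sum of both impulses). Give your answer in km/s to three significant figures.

r₁ = 7209 km = 7.209×10⁶ m.
r₂ = 17650 km = 1.765×10⁷ m.
Transfer ellipse a_t = (r₁ + r₂)/2 = 1.243×10⁷ m.
At r₁: circular v_c1 = √(μ/r₁) = 7436 m/s; transfer-perigee v_p = √[μ(2/r₁ − 1/a_t)] = 8861 m/s.
Δv₁ = v_p − v_c1 = 1425 m/s.
At r₂: circular v_c2 = √(μ/r₂) = 4752 m/s; transfer-apogee v_a = √[μ(2/r₂ − 1/a_t)] = 3619 m/s.
Δv₂ = v_c2 − v_a = 1133 m/s.
Total Δv = Δv₁ + Δv₂ = 2558 m/s = 2.558 km/s.

Δv_total ≈ 2.56 km/s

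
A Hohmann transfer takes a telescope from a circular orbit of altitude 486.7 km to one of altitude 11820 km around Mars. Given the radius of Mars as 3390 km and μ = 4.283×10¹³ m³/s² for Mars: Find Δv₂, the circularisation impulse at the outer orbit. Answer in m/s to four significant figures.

r₁ = 3390 + 486.7 = 3876.7 km = 3.8767×10⁶ m.
r₂ = 3390 + 11820 = 15210 km = 1.5210×10⁷ m.
Transfer ellipse a_t = (r₁ + r₂)/2 = 9.543×10⁶ m.
At r₁: circular v_c1 = √(μ/r₁) = 3324 m/s; transfer-periapsis v_p = √[μ(2/r₁ − 1/a_t)] = 4196 m/s.
At r₂: circular v_c2 = √(μ/r₂) = 1678 m/s; transfer-apoapsis v_a = √[μ(2/r₂ − 1/a_t)] = 1070 m/s.
Δv₂ = v_c2 − v_a = 608.5 m/s.

Δv ≈ 608.5 m/s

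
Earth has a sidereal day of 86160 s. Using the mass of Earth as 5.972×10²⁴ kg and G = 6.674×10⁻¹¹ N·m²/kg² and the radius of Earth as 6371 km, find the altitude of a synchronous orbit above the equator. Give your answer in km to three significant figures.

μ = GM = 6.674×10⁻¹¹ × 5.972×10²⁴ = 3.986×10¹⁴ m³/s².
A synchronous orbit has period T, so by Kepler's third law a = (μT²/4π²)^(1/3).
μT²/4π² = 3.986×10¹⁴ × (8.616×10⁴)² / 39.48 = 7.495×10²² m³.
a = 4.216×10⁷ m = 42162 km.
Altitude h = a − R = 42162 − 6371 = 35791 km.

h_sync ≈ 35800 km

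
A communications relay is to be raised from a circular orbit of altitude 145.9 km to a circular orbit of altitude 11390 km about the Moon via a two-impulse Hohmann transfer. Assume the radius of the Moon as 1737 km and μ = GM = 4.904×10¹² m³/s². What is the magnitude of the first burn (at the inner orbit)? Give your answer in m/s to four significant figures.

Δv ≈ 520.5 m/s

r₁ = 1737 + 145.9 = 1882.9 km = 1.8829×10⁶ m.
r₂ = 1737 + 11390 = 13127 km = 1.3127×10⁷ m.
Transfer ellipse a_t = (r₁ + r₂)/2 = 7.505×10⁶ m.
At r₁: circular v_c1 = √(μ/r₁) = 1614 m/s; transfer-perilune v_p = √[μ(2/r₁ − 1/a_t)] = 2134 m/s.
Δv₁ = v_p − v_c1 = 520.5 m/s.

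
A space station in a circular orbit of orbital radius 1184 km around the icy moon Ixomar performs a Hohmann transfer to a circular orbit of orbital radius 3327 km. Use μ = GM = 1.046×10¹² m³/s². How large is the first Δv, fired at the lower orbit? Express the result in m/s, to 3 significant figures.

r₁ = 1184 km = 1.184×10⁶ m.
r₂ = 3327 km = 3.327×10⁶ m.
Transfer ellipse a_t = (r₁ + r₂)/2 = 2.256×10⁶ m.
At r₁: circular v_c1 = √(μ/r₁) = 939.9 m/s; transfer-periapsis v_p = √[μ(2/r₁ − 1/a_t)] = 1142 m/s.
Δv₁ = v_p − v_c1 = 201.6 m/s.

Δv ≈ 202 m/s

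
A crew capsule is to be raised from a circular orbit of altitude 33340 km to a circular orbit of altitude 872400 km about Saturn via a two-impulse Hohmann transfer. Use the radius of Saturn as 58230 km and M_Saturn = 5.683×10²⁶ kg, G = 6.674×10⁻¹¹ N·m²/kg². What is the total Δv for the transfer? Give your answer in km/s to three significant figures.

μ = GM = 6.674×10⁻¹¹ × 5.683×10²⁶ = 3.793×10¹⁶ m³/s².
r₁ = 58230 + 33340 = 91570 km = 9.1570×10⁷ m.
r₂ = 58230 + 872400 = 930630 km = 9.3063×10⁸ m.
Transfer ellipse a_t = (r₁ + r₂)/2 = 5.111×10⁸ m.
At r₁: circular v_c1 = √(μ/r₁) = 20350 m/s; transfer-perikrone v_p = √[μ(2/r₁ − 1/a_t)] = 27460 m/s.
Δv₁ = v_p − v_c1 = 7111 m/s.
At r₂: circular v_c2 = √(μ/r₂) = 6384 m/s; transfer-apokrone v_a = √[μ(2/r₂ − 1/a_t)] = 2702 m/s.
Δv₂ = v_c2 − v_a = 3682 m/s.
Total Δv = Δv₁ + Δv₂ = 10790 m/s = 10.79 km/s.

Δv_total ≈ 10.8 km/s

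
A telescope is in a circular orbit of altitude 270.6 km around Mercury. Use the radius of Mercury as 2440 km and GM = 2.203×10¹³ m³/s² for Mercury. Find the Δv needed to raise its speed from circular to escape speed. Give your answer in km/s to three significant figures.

Δv ≈ 1.18 km/s

r = 2440 + 270.6 = 2710.6 km = 2.7106×10⁶ m.
Circular speed v_c = √(μ/r) = 2851 m/s.
Escape speed v_esc = √(2μ/r) = √2 × v_c = 4032 m/s.
Δv = v_esc − v_c = 1181 m/s = 1.181 km/s.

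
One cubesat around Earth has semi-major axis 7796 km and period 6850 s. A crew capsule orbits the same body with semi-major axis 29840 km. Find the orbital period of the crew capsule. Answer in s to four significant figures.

T₂ ≈ 51300 s

Kepler's third law: T² ∝ a³, so T₂ = T₁ (a₂/a₁)^(3/2).
a₂/a₁ = 3.828, (a₂/a₁)^(3/2) = 7.488.
T₂ = 6850 × 7.488 = 51300 s.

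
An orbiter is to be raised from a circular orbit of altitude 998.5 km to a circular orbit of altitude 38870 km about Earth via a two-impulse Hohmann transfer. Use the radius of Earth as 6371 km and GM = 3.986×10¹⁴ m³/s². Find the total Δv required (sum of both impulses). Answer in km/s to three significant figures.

r₁ = 6371 + 998.5 = 7369.5 km = 7.3695×10⁶ m.
r₂ = 6371 + 38870 = 45241 km = 4.5241×10⁷ m.
Transfer ellipse a_t = (r₁ + r₂)/2 = 2.631×10⁷ m.
At r₁: circular v_c1 = √(μ/r₁) = 7354 m/s; transfer-perigee v_p = √[μ(2/r₁ − 1/a_t)] = 9645 m/s.
Δv₁ = v_p − v_c1 = 2290 m/s.
At r₂: circular v_c2 = √(μ/r₂) = 2968 m/s; transfer-apogee v_a = √[μ(2/r₂ − 1/a_t)] = 1571 m/s.
Δv₂ = v_c2 − v_a = 1397 m/s.
Total Δv = Δv₁ + Δv₂ = 3688 m/s = 3.688 km/s.

Δv_total ≈ 3.69 km/s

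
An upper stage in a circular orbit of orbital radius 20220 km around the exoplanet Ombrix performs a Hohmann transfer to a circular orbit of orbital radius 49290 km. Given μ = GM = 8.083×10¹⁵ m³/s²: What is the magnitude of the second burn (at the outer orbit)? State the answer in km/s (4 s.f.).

Δv ≈ 3.038 km/s

r₁ = 20220 km = 2.022×10⁷ m.
r₂ = 49290 km = 4.929×10⁷ m.
Transfer ellipse a_t = (r₁ + r₂)/2 = 3.476×10⁷ m.
At r₁: circular v_c1 = √(μ/r₁) = 19990 m/s; transfer-periapsis v_p = √[μ(2/r₁ − 1/a_t)] = 23810 m/s.
At r₂: circular v_c2 = √(μ/r₂) = 12810 m/s; transfer-apoapsis v_a = √[μ(2/r₂ − 1/a_t)] = 9768 m/s.
Δv₂ = v_c2 − v_a = 3038 m/s.
= 3.038 km/s.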